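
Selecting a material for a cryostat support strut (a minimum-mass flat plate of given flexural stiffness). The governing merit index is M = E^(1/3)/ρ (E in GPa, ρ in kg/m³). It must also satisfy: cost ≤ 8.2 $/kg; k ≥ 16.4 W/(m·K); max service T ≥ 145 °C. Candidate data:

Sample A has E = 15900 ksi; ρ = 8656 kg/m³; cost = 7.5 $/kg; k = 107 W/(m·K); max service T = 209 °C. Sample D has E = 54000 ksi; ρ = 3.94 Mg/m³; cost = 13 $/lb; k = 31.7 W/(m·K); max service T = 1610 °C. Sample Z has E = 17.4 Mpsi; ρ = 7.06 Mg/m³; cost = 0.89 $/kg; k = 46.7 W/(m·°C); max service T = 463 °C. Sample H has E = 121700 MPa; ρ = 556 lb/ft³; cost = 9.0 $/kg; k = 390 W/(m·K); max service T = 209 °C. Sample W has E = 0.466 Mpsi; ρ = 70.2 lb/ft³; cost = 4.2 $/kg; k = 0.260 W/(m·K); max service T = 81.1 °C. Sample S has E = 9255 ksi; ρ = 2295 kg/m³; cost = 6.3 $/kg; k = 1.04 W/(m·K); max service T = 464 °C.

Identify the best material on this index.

Screen on constraints: cost ≤ 8.2 $/kg; k ≥ 16.4 W/(m·K); max service T ≥ 145 °C. Survivors: sample A, sample Z.
Normalizing units and computing the index:
  sample A: E = 109.6 GPa, ρ = 8656 kg/m³
  sample Z: E = 120.0 GPa, ρ = 7060 kg/m³
  sample Z: M = 0.699×10⁻³
  sample A: M = 0.553×10⁻³
The maximum is for sample Z.

sample Z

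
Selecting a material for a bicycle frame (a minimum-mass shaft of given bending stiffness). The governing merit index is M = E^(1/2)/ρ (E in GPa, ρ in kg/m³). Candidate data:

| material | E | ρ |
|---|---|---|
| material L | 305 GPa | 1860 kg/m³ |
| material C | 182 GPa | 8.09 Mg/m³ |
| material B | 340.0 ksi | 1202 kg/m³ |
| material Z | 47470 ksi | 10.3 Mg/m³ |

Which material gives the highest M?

material L

After converting to SI:
  material L: E = 305.0 GPa, ρ = 1860 kg/m³
  material C: E = 182.0 GPa, ρ = 8090 kg/m³
  material B: E = 2.344 GPa, ρ = 1202 kg/m³
  material Z: E = 327.3 GPa, ρ = 10300 kg/m³
  material L: M = 9.39×10⁻³
  material Z: M = 1.76×10⁻³
  material C: M = 1.67×10⁻³
  material B: M = 1.27×10⁻³
The maximum is for material L.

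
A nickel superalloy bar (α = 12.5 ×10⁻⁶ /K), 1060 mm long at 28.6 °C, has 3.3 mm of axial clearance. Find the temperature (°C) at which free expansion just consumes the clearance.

278 °C

α·L₀·ΔT = 3.3 mm ⇒ ΔT = 3.3 / (12.5×10⁻⁶ × 1060.0) = 249.1 K.
T = 28.6 + 249.1 = 277.7 °C.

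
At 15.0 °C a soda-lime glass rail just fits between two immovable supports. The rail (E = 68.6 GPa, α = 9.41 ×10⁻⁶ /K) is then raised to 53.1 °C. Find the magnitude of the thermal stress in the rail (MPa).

24.6 MPa

ΔT = 38.10 K. Constrained thermal stress σ = E·α·ΔT = 68.60×10³ MPa × 9.41×10⁻⁶ × 38.10 = 24.6 MPa (compressive).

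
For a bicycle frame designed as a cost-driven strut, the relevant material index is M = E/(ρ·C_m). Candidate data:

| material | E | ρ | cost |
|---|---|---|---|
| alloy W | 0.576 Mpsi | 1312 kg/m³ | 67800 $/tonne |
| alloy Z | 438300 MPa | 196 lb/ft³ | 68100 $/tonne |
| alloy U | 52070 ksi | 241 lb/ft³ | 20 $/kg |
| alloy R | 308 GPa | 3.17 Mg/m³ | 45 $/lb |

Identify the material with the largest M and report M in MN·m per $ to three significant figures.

Convert each candidate to consistent units, then evaluate M:
  alloy W: E = 3.971 GPa, ρ = 1312 kg/m³, cost = 67.80 $/kg
  alloy Z: E = 438.3 GPa, ρ = 3140 kg/m³, cost = 68.10 $/kg
  alloy U: E = 359.0 GPa, ρ = 3860 kg/m³, cost = 20.00 $/kg
  alloy R: E = 308.0 GPa, ρ = 3170 kg/m³, cost = 99.21 $/kg
  alloy U: M = 4.65 MN·m per $
  alloy Z: M = 2.05 MN·m per $
  alloy R: M = 0.979 MN·m per $
  alloy W: M = 0.0446 MN·m per $
Highest index: alloy U.

alloy U, M = 4.65 MN·m per $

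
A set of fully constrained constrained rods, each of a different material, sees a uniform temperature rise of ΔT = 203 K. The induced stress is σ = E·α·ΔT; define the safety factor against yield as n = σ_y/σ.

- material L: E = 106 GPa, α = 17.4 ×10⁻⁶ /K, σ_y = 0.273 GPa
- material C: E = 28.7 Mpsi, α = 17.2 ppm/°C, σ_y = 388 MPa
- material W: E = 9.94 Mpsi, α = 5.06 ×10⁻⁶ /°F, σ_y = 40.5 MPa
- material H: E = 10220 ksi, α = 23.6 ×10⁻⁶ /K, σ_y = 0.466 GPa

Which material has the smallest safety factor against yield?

In consistent units (E in GPa, α in ×10⁻⁶/K, σ_y in MPa):
  material L: E = 106.0, α = 17.4, σ_y = 273.0 → σ = 374 MPa, n = 0.729
  material C: E = 197.9, α = 17.2, σ_y = 388.0 → σ = 691 MPa, n = 0.562
  material W: E = 68.53, α = 9.11, σ_y = 40.50 → σ = 127 MPa, n = 0.320
  material H: E = 70.46, α = 23.6, σ_y = 466.0 → σ = 338 MPa, n = 1.38
Smallest n: material W with n = 0.320.

material W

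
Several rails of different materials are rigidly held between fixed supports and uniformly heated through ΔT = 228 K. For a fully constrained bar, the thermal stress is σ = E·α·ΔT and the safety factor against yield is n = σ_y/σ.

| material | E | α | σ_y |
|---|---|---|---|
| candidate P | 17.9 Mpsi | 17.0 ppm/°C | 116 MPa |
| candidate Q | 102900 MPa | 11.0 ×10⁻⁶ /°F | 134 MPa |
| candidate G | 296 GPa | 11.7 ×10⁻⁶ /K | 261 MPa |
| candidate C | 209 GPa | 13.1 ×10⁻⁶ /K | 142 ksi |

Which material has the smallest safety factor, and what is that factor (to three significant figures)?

Per material, after unit conversion:
  candidate P: E = 123.4, α = 17.0, σ_y = 116.0 → σ = 478 MPa, n = 0.242
  candidate Q: E = 102.9, α = 19.8, σ_y = 134.0 → σ = 465 MPa, n = 0.288
  candidate G: E = 296.0, α = 11.7, σ_y = 261.0 → σ = 790 MPa, n = 0.331
  candidate C: E = 209.0, α = 13.1, σ_y = 979.1 → σ = 624 MPa, n = 1.57
The minimum is candidate P at n = 0.242.

candidate P, n = 0.242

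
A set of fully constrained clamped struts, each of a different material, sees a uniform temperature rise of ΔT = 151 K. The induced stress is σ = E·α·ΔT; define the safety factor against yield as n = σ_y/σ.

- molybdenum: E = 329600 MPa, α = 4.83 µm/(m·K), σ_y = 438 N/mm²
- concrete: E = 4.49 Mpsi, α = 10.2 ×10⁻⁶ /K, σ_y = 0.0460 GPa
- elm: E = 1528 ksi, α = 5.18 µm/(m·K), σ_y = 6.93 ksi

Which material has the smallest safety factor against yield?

Converting E to GPa, α to ×10⁻⁶/K, σ_y to MPa, then σ and n for each:
  molybdenum: E = 329.6, α = 4.83, σ_y = 438.0 → σ = 240 MPa, n = 1.82
  concrete: E = 30.96, α = 10.2, σ_y = 46.00 → σ = 47.7 MPa, n = 0.965
  elm: E = 10.54, α = 5.18, σ_y = 47.78 → σ = 8.24 MPa, n = 5.80
The minimum is concrete at n = 0.965.

concrete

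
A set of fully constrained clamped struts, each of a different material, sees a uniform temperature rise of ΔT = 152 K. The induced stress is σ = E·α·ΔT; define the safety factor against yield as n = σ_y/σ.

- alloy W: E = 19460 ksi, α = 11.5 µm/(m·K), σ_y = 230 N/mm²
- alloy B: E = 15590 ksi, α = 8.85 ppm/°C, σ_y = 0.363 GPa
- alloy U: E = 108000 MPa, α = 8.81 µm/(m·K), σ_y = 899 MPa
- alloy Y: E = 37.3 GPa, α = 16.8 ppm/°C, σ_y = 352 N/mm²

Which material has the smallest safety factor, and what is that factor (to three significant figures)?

alloy W, n = 0.981

With everything in SI (GPa, ×10⁻⁶/K, MPa):
  alloy W: E = 134.2, α = 11.5, σ_y = 230.0 → σ = 235 MPa, n = 0.981
  alloy B: E = 107.5, α = 8.85, σ_y = 363.0 → σ = 145 MPa, n = 2.51
  alloy U: E = 108.0, α = 8.81, σ_y = 899.0 → σ = 145 MPa, n = 6.22
  alloy Y: E = 37.30, α = 16.8, σ_y = 352.0 → σ = 95.2 MPa, n = 3.70
Alloy W has the lowest safety factor, n = 0.981.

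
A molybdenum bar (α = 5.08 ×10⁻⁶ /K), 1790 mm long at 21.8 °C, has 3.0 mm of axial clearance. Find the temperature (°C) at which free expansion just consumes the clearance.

α·L₀·ΔT = 3.0 mm ⇒ ΔT = 3.0 / (5.08×10⁻⁶ × 1790.0) = 329.9 K.
T = 21.8 + 329.9 = 351.7 °C.

352 °C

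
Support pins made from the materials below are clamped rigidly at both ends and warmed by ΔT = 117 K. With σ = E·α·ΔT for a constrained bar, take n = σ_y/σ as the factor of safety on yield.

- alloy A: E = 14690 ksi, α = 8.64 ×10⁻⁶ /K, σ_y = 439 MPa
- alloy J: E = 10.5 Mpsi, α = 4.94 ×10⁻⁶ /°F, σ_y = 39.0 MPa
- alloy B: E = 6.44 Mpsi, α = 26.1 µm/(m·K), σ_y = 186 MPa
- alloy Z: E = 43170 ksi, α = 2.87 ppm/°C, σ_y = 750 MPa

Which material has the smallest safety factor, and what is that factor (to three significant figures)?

Converting E to GPa, α to ×10⁻⁶/K, σ_y to MPa, then σ and n for each:
  alloy A: E = 101.3, α = 8.64, σ_y = 439.0 → σ = 102 MPa, n = 4.29
  alloy J: E = 72.39, α = 8.89, σ_y = 39.00 → σ = 75.3 MPa, n = 0.518
  alloy B: E = 44.40, α = 26.1, σ_y = 186.0 → σ = 136 MPa, n = 1.37
  alloy Z: E = 297.6, α = 2.87, σ_y = 750.0 → σ = 99.9 MPa, n = 7.50
Smallest n: alloy J with n = 0.518.

alloy J, n = 0.518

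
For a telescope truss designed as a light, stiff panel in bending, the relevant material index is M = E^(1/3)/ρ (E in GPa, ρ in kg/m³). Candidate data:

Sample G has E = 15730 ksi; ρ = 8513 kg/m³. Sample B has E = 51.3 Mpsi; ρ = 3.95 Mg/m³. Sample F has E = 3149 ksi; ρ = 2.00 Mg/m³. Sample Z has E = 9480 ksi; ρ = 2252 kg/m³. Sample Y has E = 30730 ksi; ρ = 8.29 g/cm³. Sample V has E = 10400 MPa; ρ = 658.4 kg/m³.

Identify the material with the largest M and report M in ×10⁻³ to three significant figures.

In SI units:
  sample G: E = 108.5 GPa, ρ = 8513 kg/m³
  sample B: E = 353.7 GPa, ρ = 3950 kg/m³
  sample F: E = 21.71 GPa, ρ = 2000 kg/m³
  sample Z: E = 65.36 GPa, ρ = 2252 kg/m³
  sample Y: E = 211.9 GPa, ρ = 8290 kg/m³
  sample V: E = 10.40 GPa, ρ = 658.4 kg/m³
  sample V: M = 3.32×10⁻³
  sample B: M = 1.79×10⁻³
  sample Z: M = 1.79×10⁻³
  sample F: M = 1.39×10⁻³
  sample Y: M = 0.719×10⁻³
  sample G: M = 0.560×10⁻³
Sample V ranks first.

sample V, M = 3.32×10⁻³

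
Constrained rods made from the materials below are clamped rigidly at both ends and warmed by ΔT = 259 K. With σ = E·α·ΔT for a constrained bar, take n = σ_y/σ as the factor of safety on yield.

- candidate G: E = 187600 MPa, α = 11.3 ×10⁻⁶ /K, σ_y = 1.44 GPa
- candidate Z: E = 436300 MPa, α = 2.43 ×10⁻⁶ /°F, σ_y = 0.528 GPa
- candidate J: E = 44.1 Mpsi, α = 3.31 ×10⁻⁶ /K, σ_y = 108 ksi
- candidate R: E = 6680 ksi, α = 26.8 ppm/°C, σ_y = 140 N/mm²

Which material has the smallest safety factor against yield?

candidate R

In consistent units (E in GPa, α in ×10⁻⁶/K, σ_y in MPa):
  candidate G: E = 187.6, α = 11.3, σ_y = 1440 → σ = 549 MPa, n = 2.62
  candidate Z: E = 436.3, α = 4.37, σ_y = 528.0 → σ = 494 MPa, n = 1.07
  candidate J: E = 304.1, α = 3.31, σ_y = 744.6 → σ = 261 MPa, n = 2.86
  candidate R: E = 46.06, α = 26.8, σ_y = 140.0 → σ = 320 MPa, n = 0.438
The minimum is candidate R at n = 0.438.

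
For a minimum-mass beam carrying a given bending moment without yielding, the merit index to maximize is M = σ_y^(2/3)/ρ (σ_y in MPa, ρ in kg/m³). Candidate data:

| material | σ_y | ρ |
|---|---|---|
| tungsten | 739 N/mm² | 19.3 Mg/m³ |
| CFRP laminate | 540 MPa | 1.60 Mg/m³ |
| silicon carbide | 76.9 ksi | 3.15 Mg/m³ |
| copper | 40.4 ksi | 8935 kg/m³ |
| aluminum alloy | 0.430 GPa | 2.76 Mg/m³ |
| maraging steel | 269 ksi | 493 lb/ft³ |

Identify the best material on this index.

Convert each candidate to consistent units, then evaluate M:
  tungsten: σ_y = 739.0 MPa, ρ = 19300 kg/m³
  CFRP laminate: σ_y = 540.0 MPa, ρ = 1600 kg/m³
  silicon carbide: σ_y = 530.2 MPa, ρ = 3150 kg/m³
  copper: σ_y = 278.5 MPa, ρ = 8935 kg/m³
  aluminum alloy: σ_y = 430.0 MPa, ρ = 2760 kg/m³
  maraging steel: σ_y = 1855 MPa, ρ = 7897 kg/m³
  CFRP laminate: M = 41.4×10⁻³
  silicon carbide: M = 20.8×10⁻³
  aluminum alloy: M = 20.6×10⁻³
  maraging steel: M = 19.1×10⁻³
  copper: M = 4.77×10⁻³
  tungsten: M = 4.24×10⁻³
CFRP laminate has the largest M.

CFRP laminate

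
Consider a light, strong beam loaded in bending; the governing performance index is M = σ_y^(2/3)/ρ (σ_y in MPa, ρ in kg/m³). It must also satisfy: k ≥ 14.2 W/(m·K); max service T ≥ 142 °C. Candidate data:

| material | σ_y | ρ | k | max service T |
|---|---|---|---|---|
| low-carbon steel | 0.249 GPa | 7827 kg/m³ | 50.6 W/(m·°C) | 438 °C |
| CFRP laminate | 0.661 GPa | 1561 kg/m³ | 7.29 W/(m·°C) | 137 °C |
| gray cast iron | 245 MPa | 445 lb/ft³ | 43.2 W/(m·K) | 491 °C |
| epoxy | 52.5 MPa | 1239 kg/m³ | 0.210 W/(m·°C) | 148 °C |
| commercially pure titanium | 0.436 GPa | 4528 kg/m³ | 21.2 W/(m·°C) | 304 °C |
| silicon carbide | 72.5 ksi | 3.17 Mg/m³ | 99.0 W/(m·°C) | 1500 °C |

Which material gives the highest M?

silicon carbide

Screen on constraints: k ≥ 14.2 W/(m·K); max service T ≥ 142 °C. Survivors: low-carbon steel, gray cast iron, commercially pure titanium, silicon carbide.
After converting to SI:
  low-carbon steel: σ_y = 249.0 MPa, ρ = 7827 kg/m³
  gray cast iron: σ_y = 245.0 MPa, ρ = 7128 kg/m³
  commercially pure titanium: σ_y = 436.0 MPa, ρ = 4528 kg/m³
  silicon carbide: σ_y = 499.9 MPa, ρ = 3170 kg/m³
  silicon carbide: M = 19.9×10⁻³
  commercially pure titanium: M = 12.7×10⁻³
  gray cast iron: M = 5.49×10⁻³
  low-carbon steel: M = 5.06×10⁻³
Highest index: silicon carbide.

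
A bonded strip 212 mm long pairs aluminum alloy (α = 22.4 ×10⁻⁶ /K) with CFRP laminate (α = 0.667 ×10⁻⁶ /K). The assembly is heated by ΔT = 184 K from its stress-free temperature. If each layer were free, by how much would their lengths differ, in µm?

Δα = |22.4 − 0.667|×10⁻⁶/K = 21.7×10⁻⁶/K.
ΔL_mismatch = Δα·L·ΔT = 21.7×10⁻⁶ × 212.0 mm × 184.0 K = 848 µm.

848 µm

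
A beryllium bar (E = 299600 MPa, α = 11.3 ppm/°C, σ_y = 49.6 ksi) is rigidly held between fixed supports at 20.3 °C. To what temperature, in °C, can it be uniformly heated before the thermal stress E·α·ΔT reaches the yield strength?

121 °C

E = 299600 MPa = 299.6 GPa.
σ_y = 49.6 ksi = 342.0 MPa.
E·α·ΔT = 342.0 MPa ⇒ ΔT = 342.0 / (299.6×10³ × 11.3×10⁻⁶) = 101.0 K.
T = 20.3 + 101.0 = 121.3 °C.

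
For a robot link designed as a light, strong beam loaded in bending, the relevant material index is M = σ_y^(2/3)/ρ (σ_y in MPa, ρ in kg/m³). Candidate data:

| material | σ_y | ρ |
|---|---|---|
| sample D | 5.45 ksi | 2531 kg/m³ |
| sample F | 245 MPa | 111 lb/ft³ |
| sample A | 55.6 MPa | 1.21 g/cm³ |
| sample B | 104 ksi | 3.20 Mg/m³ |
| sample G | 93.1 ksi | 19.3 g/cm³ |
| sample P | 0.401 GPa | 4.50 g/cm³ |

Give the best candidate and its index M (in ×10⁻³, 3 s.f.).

sample B, M = 25.0×10⁻³

Convert each candidate to consistent units, then evaluate M:
  sample D: σ_y = 37.58 MPa, ρ = 2531 kg/m³
  sample F: σ_y = 245.0 MPa, ρ = 1778 kg/m³
  sample A: σ_y = 55.60 MPa, ρ = 1210 kg/m³
  sample B: σ_y = 717.1 MPa, ρ = 3200 kg/m³
  sample G: σ_y = 641.9 MPa, ρ = 19300 kg/m³
  sample P: σ_y = 401.0 MPa, ρ = 4500 kg/m³
  sample B: M = 25.0×10⁻³
  sample F: M = 22.0×10⁻³
  sample P: M = 12.1×10⁻³
  sample A: M = 12.0×10⁻³
  sample D: M = 4.43×10⁻³
  sample G: M = 3.86×10⁻³
Sample B has the largest M.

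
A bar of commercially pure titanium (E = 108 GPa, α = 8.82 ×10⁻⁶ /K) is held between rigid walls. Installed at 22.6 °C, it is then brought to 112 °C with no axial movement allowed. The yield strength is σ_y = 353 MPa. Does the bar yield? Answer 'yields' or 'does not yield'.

does not yield

ΔT = 89.40 K. Constrained thermal stress σ = E·α·ΔT = 108.0×10³ MPa × 8.82×10⁻⁶ × 89.40 = 85.2 MPa (compressive).
Compare to σ_y = 353 MPa: σ < σ_y, so it does not yield.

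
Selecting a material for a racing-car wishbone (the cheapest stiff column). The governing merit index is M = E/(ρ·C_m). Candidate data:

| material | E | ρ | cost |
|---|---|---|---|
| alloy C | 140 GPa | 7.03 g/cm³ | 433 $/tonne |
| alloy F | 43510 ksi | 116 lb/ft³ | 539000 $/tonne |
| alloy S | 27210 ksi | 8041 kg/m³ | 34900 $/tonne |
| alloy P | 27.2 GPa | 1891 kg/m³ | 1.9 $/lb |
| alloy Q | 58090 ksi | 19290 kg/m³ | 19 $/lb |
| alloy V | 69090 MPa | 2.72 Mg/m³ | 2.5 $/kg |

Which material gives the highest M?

After converting to SI:
  alloy C: E = 140.0 GPa, ρ = 7030 kg/m³, cost = 0.4330 $/kg
  alloy F: E = 300.0 GPa, ρ = 1858 kg/m³, cost = 539.0 $/kg
  alloy S: E = 187.6 GPa, ρ = 8041 kg/m³, cost = 34.90 $/kg
  alloy P: E = 27.20 GPa, ρ = 1891 kg/m³, cost = 4.189 $/kg
  alloy Q: E = 400.5 GPa, ρ = 19290 kg/m³, cost = 41.89 $/kg
  alloy V: E = 69.09 GPa, ρ = 2720 kg/m³, cost = 2.500 $/kg
  alloy C: M = 46.0 MN·m per $
  alloy V: M = 10.2 MN·m per $
  alloy P: M = 3.43 MN·m per $
  alloy S: M = 0.669 MN·m per $
  alloy Q: M = 0.496 MN·m per $
  alloy F: M = 0.300 MN·m per $
The maximum is for alloy C.

alloy C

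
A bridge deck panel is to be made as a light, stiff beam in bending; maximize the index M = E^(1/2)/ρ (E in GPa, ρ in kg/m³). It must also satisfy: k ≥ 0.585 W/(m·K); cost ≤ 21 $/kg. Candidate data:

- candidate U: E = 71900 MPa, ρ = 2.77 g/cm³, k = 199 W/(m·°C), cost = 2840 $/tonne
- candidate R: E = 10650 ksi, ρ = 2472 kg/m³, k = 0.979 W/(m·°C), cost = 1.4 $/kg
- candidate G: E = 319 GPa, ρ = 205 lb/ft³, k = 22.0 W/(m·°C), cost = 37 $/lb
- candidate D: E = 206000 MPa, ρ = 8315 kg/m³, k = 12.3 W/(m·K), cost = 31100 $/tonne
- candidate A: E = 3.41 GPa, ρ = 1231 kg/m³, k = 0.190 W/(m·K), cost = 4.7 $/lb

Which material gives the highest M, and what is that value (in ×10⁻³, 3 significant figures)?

candidate R, M = 3.47×10⁻³

Screen on constraints: k ≥ 0.585 W/(m·K); cost ≤ 21 $/kg. Survivors: candidate U, candidate R.
In SI units:
  candidate U: E = 71.90 GPa, ρ = 2770 kg/m³
  candidate R: E = 73.43 GPa, ρ = 2472 kg/m³
  candidate R: M = 3.47×10⁻³
  candidate U: M = 3.06×10⁻³
Candidate R ranks first.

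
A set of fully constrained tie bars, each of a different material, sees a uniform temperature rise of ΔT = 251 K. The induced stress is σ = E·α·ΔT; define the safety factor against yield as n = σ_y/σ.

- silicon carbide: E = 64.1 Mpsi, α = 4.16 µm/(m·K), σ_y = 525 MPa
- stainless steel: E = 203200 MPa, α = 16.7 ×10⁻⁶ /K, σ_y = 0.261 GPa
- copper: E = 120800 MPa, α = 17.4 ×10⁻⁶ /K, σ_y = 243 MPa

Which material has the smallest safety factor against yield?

stainless steel

In consistent units (E in GPa, α in ×10⁻⁶/K, σ_y in MPa):
  silicon carbide: E = 442.0, α = 4.16, σ_y = 525.0 → σ = 461 MPa, n = 1.14
  stainless steel: E = 203.2, α = 16.7, σ_y = 261.0 → σ = 852 MPa, n = 0.306
  copper: E = 120.8, α = 17.4, σ_y = 243.0 → σ = 528 MPa, n = 0.461
The minimum is stainless steel at n = 0.306.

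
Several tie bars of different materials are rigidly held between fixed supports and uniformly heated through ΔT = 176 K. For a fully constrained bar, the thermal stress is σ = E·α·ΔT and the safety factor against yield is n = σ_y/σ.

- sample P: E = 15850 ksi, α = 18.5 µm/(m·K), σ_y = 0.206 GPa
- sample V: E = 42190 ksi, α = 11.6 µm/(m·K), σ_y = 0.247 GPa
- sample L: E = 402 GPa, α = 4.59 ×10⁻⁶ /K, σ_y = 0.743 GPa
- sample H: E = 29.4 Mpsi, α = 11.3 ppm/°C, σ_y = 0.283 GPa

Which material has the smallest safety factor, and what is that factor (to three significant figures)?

Per material, after unit conversion:
  sample P: E = 109.3, α = 18.5, σ_y = 206.0 → σ = 356 MPa, n = 0.579
  sample V: E = 290.9, α = 11.6, σ_y = 247.0 → σ = 594 MPa, n = 0.416
  sample L: E = 402.0, α = 4.59, σ_y = 743.0 → σ = 325 MPa, n = 2.29
  sample H: E = 202.7, α = 11.3, σ_y = 283.0 → σ = 403 MPa, n = 0.702
Smallest n: sample V with n = 0.416.

sample V, n = 0.416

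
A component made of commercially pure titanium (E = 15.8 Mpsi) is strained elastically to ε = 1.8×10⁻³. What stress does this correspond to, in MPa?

E = 15.8 Mpsi = 108.9 GPa.
σ = E·ε = 108900 MPa × 1.8×10⁻³ = 196 MPa.

196 MPa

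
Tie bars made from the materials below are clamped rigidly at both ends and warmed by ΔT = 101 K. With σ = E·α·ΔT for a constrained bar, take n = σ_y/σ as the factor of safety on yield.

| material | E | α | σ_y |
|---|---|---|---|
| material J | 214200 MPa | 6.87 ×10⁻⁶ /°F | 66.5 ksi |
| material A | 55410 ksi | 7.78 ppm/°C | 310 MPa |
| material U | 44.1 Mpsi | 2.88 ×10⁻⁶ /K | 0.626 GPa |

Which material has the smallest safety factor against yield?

material A

Converting E to GPa, α to ×10⁻⁶/K, σ_y to MPa, then σ and n for each:
  material J: E = 214.2, α = 12.4, σ_y = 458.5 → σ = 268 MPa, n = 1.71
  material A: E = 382.0, α = 7.78, σ_y = 310.0 → σ = 300 MPa, n = 1.03
  material U: E = 304.1, α = 2.88, σ_y = 626.0 → σ = 88.4 MPa, n = 7.08
Smallest n: material A with n = 1.03.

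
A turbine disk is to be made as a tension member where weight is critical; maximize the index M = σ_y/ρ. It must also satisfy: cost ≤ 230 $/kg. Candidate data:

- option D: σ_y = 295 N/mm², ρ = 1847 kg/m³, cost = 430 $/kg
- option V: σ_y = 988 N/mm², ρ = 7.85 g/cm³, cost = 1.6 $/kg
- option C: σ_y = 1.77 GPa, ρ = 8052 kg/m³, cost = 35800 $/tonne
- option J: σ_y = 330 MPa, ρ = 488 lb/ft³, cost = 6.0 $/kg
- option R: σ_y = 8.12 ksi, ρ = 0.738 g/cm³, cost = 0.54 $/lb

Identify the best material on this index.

option C

Screen on constraints: cost ≤ 230 $/kg. Survivors: option V, option C, option J, option R.
Convert each candidate to consistent units, then evaluate M:
  option V: σ_y = 988.0 MPa, ρ = 7850 kg/m³
  option C: σ_y = 1770 MPa, ρ = 8052 kg/m³
  option J: σ_y = 330.0 MPa, ρ = 7817 kg/m³
  option R: σ_y = 55.99 MPa, ρ = 738.0 kg/m³
  option C: M = 220 kN·m/kg
  option V: M = 126 kN·m/kg
  option R: M = 75.9 kN·m/kg
  option J: M = 42.2 kN·m/kg
The maximum is for option C.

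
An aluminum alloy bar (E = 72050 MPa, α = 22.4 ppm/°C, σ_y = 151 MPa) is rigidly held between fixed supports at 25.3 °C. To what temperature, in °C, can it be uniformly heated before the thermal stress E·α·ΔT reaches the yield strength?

E = 72050 MPa = 72.05 GPa.
E·α·ΔT = 151.0 MPa ⇒ ΔT = 151.0 / (72.05×10³ × 22.4×10⁻⁶) = 93.56 K.
T = 25.3 + 93.56 = 118.9 °C.

119 °C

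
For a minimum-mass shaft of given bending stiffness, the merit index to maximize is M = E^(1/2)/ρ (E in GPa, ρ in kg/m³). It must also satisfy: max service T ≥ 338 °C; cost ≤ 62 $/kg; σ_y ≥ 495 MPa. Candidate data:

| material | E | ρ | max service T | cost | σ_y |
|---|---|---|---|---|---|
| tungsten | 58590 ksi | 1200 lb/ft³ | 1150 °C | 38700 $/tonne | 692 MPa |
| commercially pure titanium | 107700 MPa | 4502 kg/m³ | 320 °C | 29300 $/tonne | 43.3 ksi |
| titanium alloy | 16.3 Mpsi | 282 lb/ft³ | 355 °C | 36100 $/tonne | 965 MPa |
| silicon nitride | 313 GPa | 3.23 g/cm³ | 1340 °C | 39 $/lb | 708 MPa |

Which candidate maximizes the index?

Screen on constraints: max service T ≥ 338 °C; cost ≤ 62 $/kg; σ_y ≥ 495 MPa. Survivors: tungsten, titanium alloy.
After converting to SI:
  tungsten: E = 404.0 GPa, ρ = 19220 kg/m³
  titanium alloy: E = 112.4 GPa, ρ = 4517 kg/m³
  titanium alloy: M = 2.35×10⁻³
  tungsten: M = 1.05×10⁻³
Highest index: titanium alloy.

titanium alloy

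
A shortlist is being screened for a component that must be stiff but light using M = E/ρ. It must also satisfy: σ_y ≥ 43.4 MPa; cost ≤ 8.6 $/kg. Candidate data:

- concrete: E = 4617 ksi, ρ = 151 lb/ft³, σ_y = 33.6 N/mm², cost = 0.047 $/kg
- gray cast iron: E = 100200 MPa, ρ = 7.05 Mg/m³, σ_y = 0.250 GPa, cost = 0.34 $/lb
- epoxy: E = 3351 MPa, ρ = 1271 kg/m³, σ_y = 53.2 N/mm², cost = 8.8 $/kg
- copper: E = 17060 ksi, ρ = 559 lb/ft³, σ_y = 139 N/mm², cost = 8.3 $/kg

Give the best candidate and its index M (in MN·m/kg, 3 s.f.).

Screen on constraints: σ_y ≥ 43.4 MPa; cost ≤ 8.6 $/kg. Survivors: gray cast iron, copper.
Normalizing units and computing the index:
  gray cast iron: E = 100.2 GPa, ρ = 7050 kg/m³
  copper: E = 117.6 GPa, ρ = 8954 kg/m³
  gray cast iron: M = 14.2 MN·m/kg
  copper: M = 13.1 MN·m/kg
Gray cast iron has the largest M.

gray cast iron, M = 14.2 MN·m/kg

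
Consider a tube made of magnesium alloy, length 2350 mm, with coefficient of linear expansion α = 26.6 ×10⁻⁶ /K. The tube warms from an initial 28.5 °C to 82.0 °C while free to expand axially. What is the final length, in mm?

ΔT = 82.0 − 28.5 = 53.50 K.
ΔL = α·L₀·ΔT = 26.6×10⁻⁶ × 2350 mm × 53.50 K = 3.34 mm.
L = L₀ + ΔL = 2350 + 3.34 = 2353.3 mm.

2353.3 mm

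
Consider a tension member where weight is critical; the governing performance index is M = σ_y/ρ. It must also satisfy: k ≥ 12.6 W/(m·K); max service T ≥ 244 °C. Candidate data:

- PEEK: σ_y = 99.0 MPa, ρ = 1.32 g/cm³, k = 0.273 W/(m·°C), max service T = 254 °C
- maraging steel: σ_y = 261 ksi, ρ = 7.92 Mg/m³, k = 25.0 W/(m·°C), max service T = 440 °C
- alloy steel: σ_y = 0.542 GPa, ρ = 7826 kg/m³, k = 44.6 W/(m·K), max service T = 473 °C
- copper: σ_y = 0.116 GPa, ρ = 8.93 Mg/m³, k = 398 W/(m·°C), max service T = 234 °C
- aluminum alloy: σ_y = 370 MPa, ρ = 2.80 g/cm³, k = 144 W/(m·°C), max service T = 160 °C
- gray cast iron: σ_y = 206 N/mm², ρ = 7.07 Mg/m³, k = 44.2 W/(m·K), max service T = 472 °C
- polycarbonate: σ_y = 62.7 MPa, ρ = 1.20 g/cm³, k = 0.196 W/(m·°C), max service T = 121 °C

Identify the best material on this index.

maraging steel

Screen on constraints: k ≥ 12.6 W/(m·K); max service T ≥ 244 °C. Survivors: maraging steel, alloy steel, gray cast iron.
Putting every candidate on a common basis:
  maraging steel: σ_y = 1800 MPa, ρ = 7920 kg/m³
  alloy steel: σ_y = 542.0 MPa, ρ = 7826 kg/m³
  gray cast iron: σ_y = 206.0 MPa, ρ = 7070 kg/m³
  maraging steel: M = 227 kN·m/kg
  alloy steel: M = 69.3 kN·m/kg
  gray cast iron: M = 29.1 kN·m/kg
Highest index: maraging steel.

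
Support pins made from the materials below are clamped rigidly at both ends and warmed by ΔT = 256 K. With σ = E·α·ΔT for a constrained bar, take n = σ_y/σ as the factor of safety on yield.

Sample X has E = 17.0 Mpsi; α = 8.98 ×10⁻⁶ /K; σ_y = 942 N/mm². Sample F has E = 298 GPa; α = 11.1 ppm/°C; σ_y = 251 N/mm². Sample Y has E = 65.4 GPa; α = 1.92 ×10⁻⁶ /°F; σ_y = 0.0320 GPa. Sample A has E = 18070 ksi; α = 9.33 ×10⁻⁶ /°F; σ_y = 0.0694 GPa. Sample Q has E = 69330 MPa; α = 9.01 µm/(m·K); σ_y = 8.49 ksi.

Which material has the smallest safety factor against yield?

In consistent units (E in GPa, α in ×10⁻⁶/K, σ_y in MPa):
  sample X: E = 117.2, α = 8.98, σ_y = 942.0 → σ = 269 MPa, n = 3.50
  sample F: E = 298.0, α = 11.1, σ_y = 251.0 → σ = 847 MPa, n = 0.296
  sample Y: E = 65.40, α = 3.46, σ_y = 32.00 → σ = 57.9 MPa, n = 0.553
  sample A: E = 124.6, α = 16.8, σ_y = 69.40 → σ = 536 MPa, n = 0.130
  sample Q: E = 69.33, α = 9.01, σ_y = 58.54 → σ = 160 MPa, n = 0.366
Sample A has the lowest safety factor, n = 0.130.

sample A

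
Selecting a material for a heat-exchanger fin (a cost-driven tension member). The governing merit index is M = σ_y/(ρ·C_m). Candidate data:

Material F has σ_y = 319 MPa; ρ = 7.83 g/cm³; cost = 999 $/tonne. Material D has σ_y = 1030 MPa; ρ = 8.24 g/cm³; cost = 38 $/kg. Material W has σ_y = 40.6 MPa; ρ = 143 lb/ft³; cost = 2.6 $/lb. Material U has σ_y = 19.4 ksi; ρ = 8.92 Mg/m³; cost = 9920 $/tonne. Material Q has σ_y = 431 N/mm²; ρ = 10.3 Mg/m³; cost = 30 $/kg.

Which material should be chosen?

After converting to SI:
  material F: σ_y = 319.0 MPa, ρ = 7830 kg/m³, cost = 0.9990 $/kg
  material D: σ_y = 1030 MPa, ρ = 8240 kg/m³, cost = 38.00 $/kg
  material W: σ_y = 40.60 MPa, ρ = 2291 kg/m³, cost = 5.732 $/kg
  material U: σ_y = 133.8 MPa, ρ = 8920 kg/m³, cost = 9.920 $/kg
  material Q: σ_y = 431.0 MPa, ρ = 10300 kg/m³, cost = 30.00 $/kg
  material F: M = 40.8 kN·m per $
  material D: M = 3.29 kN·m per $
  material W: M = 3.09 kN·m per $
  material U: M = 1.51 kN·m per $
  material Q: M = 1.39 kN·m per $
The maximum is for material F.

material F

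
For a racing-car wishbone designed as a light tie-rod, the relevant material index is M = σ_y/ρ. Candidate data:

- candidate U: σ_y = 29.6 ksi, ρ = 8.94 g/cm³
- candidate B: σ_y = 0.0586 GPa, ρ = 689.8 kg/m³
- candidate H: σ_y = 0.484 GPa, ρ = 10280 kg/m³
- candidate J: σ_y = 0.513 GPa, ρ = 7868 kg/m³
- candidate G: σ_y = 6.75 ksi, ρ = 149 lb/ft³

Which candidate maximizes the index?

candidate B

Putting every candidate on a common basis:
  candidate U: σ_y = 204.1 MPa, ρ = 8940 kg/m³
  candidate B: σ_y = 58.60 MPa, ρ = 689.8 kg/m³
  candidate H: σ_y = 484.0 MPa, ρ = 10280 kg/m³
  candidate J: σ_y = 513.0 MPa, ρ = 7868 kg/m³
  candidate G: σ_y = 46.54 MPa, ρ = 2387 kg/m³
  candidate B: M = 85.0 kN·m/kg
  candidate J: M = 65.2 kN·m/kg
  candidate H: M = 47.1 kN·m/kg
  candidate U: M = 22.8 kN·m/kg
  candidate G: M = 19.5 kN·m/kg
Highest index: candidate B.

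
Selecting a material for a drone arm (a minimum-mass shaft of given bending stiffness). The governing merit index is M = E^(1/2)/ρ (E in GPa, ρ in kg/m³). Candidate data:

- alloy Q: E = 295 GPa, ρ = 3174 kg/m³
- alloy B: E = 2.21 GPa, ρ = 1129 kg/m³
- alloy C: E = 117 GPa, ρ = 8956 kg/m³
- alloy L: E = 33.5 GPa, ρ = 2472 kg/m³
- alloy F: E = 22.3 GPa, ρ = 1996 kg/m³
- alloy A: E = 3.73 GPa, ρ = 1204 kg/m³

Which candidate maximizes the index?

alloy Q

Computing M directly (units already consistent):
  alloy Q: M = 5.41×10⁻³
  alloy F: M = 2.37×10⁻³
  alloy L: M = 2.34×10⁻³
  alloy A: M = 1.60×10⁻³
  alloy B: M = 1.32×10⁻³
  alloy C: M = 1.21×10⁻³
The maximum is for alloy Q.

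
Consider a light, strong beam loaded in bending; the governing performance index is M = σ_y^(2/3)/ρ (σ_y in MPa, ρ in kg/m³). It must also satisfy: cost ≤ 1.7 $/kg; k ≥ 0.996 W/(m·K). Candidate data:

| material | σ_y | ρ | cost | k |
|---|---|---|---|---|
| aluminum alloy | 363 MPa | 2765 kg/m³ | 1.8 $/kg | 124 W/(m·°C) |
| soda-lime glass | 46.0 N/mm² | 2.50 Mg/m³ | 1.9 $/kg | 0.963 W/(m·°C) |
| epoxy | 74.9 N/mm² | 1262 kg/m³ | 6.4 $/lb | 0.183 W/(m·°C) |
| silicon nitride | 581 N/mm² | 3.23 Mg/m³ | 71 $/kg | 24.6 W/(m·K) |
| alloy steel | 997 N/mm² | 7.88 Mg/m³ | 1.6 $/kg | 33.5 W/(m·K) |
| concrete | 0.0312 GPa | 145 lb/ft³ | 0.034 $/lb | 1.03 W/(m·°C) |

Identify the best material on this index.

Screen on constraints: cost ≤ 1.7 $/kg; k ≥ 0.996 W/(m·K). Survivors: alloy steel, concrete.
Normalizing units and computing the index:
  alloy steel: σ_y = 997.0 MPa, ρ = 7880 kg/m³
  concrete: σ_y = 31.20 MPa, ρ = 2323 kg/m³
  alloy steel: M = 12.7×10⁻³
  concrete: M = 4.27×10⁻³
Highest index: alloy steel.

alloy steel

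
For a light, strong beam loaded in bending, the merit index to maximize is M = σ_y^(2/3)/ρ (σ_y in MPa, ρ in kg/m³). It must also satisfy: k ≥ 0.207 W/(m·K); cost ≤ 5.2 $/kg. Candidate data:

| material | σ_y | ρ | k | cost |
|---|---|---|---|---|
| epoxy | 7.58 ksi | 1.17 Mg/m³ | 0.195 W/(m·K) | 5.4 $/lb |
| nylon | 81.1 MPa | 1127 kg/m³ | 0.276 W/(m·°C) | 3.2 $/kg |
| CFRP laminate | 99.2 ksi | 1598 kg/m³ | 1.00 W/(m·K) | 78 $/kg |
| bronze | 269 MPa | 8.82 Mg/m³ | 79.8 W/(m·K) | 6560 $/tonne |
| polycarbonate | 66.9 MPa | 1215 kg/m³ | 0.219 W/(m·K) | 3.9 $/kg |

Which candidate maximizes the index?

nylon

Screen on constraints: k ≥ 0.207 W/(m·K); cost ≤ 5.2 $/kg. Survivors: nylon, polycarbonate.
Normalizing units and computing the index:
  nylon: σ_y = 81.10 MPa, ρ = 1127 kg/m³
  polycarbonate: σ_y = 66.90 MPa, ρ = 1215 kg/m³
  nylon: M = 16.6×10⁻³
  polycarbonate: M = 13.6×10⁻³
Highest index: nylon.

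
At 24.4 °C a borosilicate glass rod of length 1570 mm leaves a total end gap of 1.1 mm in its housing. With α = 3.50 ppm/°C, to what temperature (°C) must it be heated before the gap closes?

α·L₀·ΔT = 1.1 mm ⇒ ΔT = 1.1 / (3.50×10⁻⁶ × 1570.0) = 200.2 K.
T = 24.4 + 200.2 = 224.6 °C.

225 °C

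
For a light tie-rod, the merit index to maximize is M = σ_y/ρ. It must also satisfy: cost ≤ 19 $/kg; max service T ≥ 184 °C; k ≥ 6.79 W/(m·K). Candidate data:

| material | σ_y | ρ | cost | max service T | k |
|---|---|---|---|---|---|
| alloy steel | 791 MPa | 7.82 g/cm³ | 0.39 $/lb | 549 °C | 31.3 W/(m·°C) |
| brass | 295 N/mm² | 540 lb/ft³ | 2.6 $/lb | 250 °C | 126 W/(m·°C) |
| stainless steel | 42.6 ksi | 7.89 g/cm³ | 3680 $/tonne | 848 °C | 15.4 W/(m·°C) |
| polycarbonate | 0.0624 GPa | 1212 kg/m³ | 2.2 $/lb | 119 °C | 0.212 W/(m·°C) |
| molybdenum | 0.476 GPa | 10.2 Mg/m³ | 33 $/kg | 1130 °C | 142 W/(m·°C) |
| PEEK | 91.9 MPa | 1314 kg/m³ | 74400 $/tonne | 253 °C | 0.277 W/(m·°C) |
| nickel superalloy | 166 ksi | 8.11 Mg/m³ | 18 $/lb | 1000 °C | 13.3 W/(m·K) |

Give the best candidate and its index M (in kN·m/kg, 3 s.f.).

Screen on constraints: cost ≤ 19 $/kg; max service T ≥ 184 °C; k ≥ 6.79 W/(m·K). Survivors: alloy steel, brass, stainless steel.
Putting every candidate on a common basis:
  alloy steel: σ_y = 791.0 MPa, ρ = 7820 kg/m³
  brass: σ_y = 295.0 MPa, ρ = 8650 kg/m³
  stainless steel: σ_y = 293.7 MPa, ρ = 7890 kg/m³
  alloy steel: M = 101 kN·m/kg
  stainless steel: M = 37.2 kN·m/kg
  brass: M = 34.1 kN·m/kg
Highest index: alloy steel.

alloy steel, M = 101 kN·m/kg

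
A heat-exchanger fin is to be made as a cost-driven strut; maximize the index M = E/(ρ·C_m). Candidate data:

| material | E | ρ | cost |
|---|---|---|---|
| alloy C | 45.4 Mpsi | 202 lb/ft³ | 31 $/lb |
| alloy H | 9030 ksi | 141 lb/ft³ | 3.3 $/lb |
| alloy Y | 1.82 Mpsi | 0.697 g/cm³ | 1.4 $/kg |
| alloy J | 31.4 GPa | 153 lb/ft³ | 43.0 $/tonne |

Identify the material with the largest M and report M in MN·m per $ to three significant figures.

After converting to SI:
  alloy C: E = 313.0 GPa, ρ = 3236 kg/m³, cost = 68.34 $/kg
  alloy H: E = 62.26 GPa, ρ = 2259 kg/m³, cost = 7.275 $/kg
  alloy Y: E = 12.55 GPa, ρ = 697.0 kg/m³, cost = 1.400 $/kg
  alloy J: E = 31.40 GPa, ρ = 2451 kg/m³, cost = 0.04300 $/kg
  alloy J: M = 298 MN·m per $
  alloy Y: M = 12.9 MN·m per $
  alloy H: M = 3.79 MN·m per $
  alloy C: M = 1.42 MN·m per $
Alloy J has the largest M.

alloy J, M = 298 MN·m per $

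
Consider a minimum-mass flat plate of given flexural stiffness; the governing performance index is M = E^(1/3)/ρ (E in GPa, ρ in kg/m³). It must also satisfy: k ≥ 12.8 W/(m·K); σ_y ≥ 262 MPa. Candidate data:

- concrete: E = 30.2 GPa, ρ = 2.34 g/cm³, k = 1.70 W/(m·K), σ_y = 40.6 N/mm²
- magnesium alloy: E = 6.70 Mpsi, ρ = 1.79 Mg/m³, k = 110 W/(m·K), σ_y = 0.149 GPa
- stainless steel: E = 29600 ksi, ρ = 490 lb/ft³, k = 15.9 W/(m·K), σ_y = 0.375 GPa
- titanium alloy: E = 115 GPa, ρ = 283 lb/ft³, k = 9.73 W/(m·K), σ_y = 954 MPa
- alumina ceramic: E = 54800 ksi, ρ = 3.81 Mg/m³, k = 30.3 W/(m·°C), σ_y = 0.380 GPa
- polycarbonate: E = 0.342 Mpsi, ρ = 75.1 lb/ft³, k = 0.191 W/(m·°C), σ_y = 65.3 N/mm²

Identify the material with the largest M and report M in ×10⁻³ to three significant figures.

Screen on constraints: k ≥ 12.8 W/(m·K); σ_y ≥ 262 MPa. Survivors: stainless steel, alumina ceramic.
After converting to SI:
  stainless steel: E = 204.1 GPa, ρ = 7849 kg/m³
  alumina ceramic: E = 377.8 GPa, ρ = 3810 kg/m³
  alumina ceramic: M = 1.90×10⁻³
  stainless steel: M = 0.750×10⁻³
Alumina ceramic has the largest M.

alumina ceramic, M = 1.90×10⁻³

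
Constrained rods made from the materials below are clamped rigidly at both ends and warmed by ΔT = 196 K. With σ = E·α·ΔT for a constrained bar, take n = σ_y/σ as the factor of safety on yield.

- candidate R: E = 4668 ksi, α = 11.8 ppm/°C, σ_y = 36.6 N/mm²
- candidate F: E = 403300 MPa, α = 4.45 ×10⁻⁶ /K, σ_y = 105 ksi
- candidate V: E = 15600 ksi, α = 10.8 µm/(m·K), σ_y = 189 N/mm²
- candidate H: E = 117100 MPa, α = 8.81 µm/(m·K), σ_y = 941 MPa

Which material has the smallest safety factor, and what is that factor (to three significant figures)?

Converting E to GPa, α to ×10⁻⁶/K, σ_y to MPa, then σ and n for each:
  candidate R: E = 32.18, α = 11.8, σ_y = 36.60 → σ = 74.4 MPa, n = 0.492
  candidate F: E = 403.3, α = 4.45, σ_y = 723.9 → σ = 352 MPa, n = 2.06
  candidate V: E = 107.6, α = 10.8, σ_y = 189.0 → σ = 228 MPa, n = 0.830
  candidate H: E = 117.1, α = 8.81, σ_y = 941.0 → σ = 202 MPa, n = 4.65
Smallest n: candidate R with n = 0.492.

candidate R, n = 0.492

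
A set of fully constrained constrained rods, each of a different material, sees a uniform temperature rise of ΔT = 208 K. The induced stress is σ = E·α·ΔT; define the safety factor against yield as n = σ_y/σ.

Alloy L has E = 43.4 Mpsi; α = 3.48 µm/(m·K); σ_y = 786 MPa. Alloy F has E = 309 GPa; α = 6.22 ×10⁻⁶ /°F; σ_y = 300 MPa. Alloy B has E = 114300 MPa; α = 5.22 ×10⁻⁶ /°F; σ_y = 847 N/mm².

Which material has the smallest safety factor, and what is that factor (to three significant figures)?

Converting E to GPa, α to ×10⁻⁶/K, σ_y to MPa, then σ and n for each:
  alloy L: E = 299.2, α = 3.48, σ_y = 786.0 → σ = 217 MPa, n = 3.63
  alloy F: E = 309.0, α = 11.2, σ_y = 300.0 → σ = 720 MPa, n = 0.417
  alloy B: E = 114.3, α = 9.40, σ_y = 847.0 → σ = 223 MPa, n = 3.79
Alloy F has the lowest safety factor, n = 0.417.

alloy F, n = 0.417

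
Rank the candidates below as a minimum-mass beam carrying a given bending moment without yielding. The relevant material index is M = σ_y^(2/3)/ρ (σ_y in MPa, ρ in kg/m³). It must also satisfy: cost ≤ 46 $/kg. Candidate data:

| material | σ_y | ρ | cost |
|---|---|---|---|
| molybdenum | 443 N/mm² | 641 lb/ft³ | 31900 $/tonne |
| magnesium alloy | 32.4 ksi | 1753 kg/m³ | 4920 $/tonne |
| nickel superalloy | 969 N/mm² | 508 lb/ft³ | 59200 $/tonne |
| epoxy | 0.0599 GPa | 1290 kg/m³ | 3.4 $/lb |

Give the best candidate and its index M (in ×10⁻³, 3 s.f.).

magnesium alloy, M = 21.0×10⁻³

Screen on constraints: cost ≤ 46 $/kg. Survivors: molybdenum, magnesium alloy, epoxy.
Normalizing units and computing the index:
  molybdenum: σ_y = 443.0 MPa, ρ = 10270 kg/m³
  magnesium alloy: σ_y = 223.4 MPa, ρ = 1753 kg/m³
  epoxy: σ_y = 59.90 MPa, ρ = 1290 kg/m³
  magnesium alloy: M = 21.0×10⁻³
  epoxy: M = 11.9×10⁻³
  molybdenum: M = 5.66×10⁻³
Highest index: magnesium alloy.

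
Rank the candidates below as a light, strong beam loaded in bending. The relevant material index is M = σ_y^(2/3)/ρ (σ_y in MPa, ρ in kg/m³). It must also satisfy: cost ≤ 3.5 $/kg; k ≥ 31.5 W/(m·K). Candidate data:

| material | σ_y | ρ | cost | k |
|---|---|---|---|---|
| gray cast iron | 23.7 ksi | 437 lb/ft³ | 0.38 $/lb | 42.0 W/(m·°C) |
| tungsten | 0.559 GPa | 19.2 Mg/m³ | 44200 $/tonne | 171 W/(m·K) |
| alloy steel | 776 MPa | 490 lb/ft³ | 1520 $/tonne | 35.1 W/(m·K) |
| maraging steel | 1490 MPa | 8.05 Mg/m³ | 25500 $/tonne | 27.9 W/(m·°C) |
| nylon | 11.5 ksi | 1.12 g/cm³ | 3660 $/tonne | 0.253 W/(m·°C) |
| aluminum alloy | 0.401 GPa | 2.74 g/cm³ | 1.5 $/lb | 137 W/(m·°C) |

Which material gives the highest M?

Screen on constraints: cost ≤ 3.5 $/kg; k ≥ 31.5 W/(m·K). Survivors: gray cast iron, alloy steel, aluminum alloy.
Putting every candidate on a common basis:
  gray cast iron: σ_y = 163.4 MPa, ρ = 7000 kg/m³
  alloy steel: σ_y = 776.0 MPa, ρ = 7849 kg/m³
  aluminum alloy: σ_y = 401.0 MPa, ρ = 2740 kg/m³
  aluminum alloy: M = 19.8×10⁻³
  alloy steel: M = 10.8×10⁻³
  gray cast iron: M = 4.27×10⁻³
Aluminum alloy has the largest M.

aluminum alloy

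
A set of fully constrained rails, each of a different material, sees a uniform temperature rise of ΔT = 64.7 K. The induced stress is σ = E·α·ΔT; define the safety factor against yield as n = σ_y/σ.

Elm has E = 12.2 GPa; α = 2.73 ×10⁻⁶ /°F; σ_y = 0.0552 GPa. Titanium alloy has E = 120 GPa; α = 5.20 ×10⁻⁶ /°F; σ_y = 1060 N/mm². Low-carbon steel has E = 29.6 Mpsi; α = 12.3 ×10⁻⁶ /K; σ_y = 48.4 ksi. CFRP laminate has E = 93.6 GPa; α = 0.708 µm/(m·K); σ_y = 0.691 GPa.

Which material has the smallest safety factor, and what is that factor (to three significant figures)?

low-carbon steel, n = 2.05

In consistent units (E in GPa, α in ×10⁻⁶/K, σ_y in MPa):
  elm: E = 12.20, α = 4.91, σ_y = 55.20 → σ = 3.88 MPa, n = 14.2
  titanium alloy: E = 120.0, α = 9.36, σ_y = 1060 → σ = 72.7 MPa, n = 14.6
  low-carbon steel: E = 204.1, α = 12.3, σ_y = 333.7 → σ = 162 MPa, n = 2.05
  CFRP laminate: E = 93.60, α = 0.708, σ_y = 691.0 → σ = 4.29 MPa, n = 161
The minimum is low-carbon steel at n = 2.05.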